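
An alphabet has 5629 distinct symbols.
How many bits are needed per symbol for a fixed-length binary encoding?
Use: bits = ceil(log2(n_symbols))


log2(5629) = 12.4587
Bracket: 2^12 = 4096 < 5629 <= 2^13 = 8192
So ceil(log2(5629)) = 13

bits = ceil(log2(5629)) = ceil(12.4587) = 13 bits


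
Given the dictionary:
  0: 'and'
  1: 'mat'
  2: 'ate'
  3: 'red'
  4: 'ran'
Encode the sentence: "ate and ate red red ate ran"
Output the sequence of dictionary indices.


Look up each word in the dictionary:
  'ate' -> 2
  'and' -> 0
  'ate' -> 2
  'red' -> 3
  'red' -> 3
  'ate' -> 2
  'ran' -> 4

Encoded: [2, 0, 2, 3, 3, 2, 4]


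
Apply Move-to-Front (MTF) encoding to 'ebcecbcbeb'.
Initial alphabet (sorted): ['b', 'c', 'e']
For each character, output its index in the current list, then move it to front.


MTF encoding:
'e': index 2 in ['b', 'c', 'e'] -> ['e', 'b', 'c']
'b': index 1 in ['e', 'b', 'c'] -> ['b', 'e', 'c']
'c': index 2 in ['b', 'e', 'c'] -> ['c', 'b', 'e']
'e': index 2 in ['c', 'b', 'e'] -> ['e', 'c', 'b']
'c': index 1 in ['e', 'c', 'b'] -> ['c', 'e', 'b']
'b': index 2 in ['c', 'e', 'b'] -> ['b', 'c', 'e']
'c': index 1 in ['b', 'c', 'e'] -> ['c', 'b', 'e']
'b': index 1 in ['c', 'b', 'e'] -> ['b', 'c', 'e']
'e': index 2 in ['b', 'c', 'e'] -> ['e', 'b', 'c']
'b': index 1 in ['e', 'b', 'c'] -> ['b', 'e', 'c']


Output: [2, 1, 2, 2, 1, 2, 1, 1, 2, 1]


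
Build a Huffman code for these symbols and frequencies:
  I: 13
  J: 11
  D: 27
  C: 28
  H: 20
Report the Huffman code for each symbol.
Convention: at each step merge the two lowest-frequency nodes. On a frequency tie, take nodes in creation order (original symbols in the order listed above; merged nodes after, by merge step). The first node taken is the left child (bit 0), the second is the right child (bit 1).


Huffman tree construction:
Step 1: Merge J(11) + I(13) = 24
Step 2: Merge H(20) + (J+I)(24) = 44
Step 3: Merge D(27) + C(28) = 55
Step 4: Merge (H+(J+I))(44) + (D+C)(55) = 99
Read each symbol's code off the tree from the root (left child = 0, right child = 1).

Codes:
  I: 011 (length 3)
  J: 010 (length 3)
  D: 10 (length 2)
  C: 11 (length 2)
  H: 00 (length 2)
Average code length: 222/99 = 2.2424 bits/symbol


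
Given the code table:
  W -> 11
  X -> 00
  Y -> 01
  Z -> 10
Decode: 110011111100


Decoding:
11 -> W
00 -> X
11 -> W
11 -> W
11 -> W
00 -> X


Result: WXWWWX


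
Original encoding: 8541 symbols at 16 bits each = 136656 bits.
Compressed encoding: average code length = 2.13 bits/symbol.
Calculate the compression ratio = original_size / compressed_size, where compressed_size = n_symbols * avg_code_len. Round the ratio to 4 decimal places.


original_size = n_symbols * orig_bits = 8541 * 16 = 136656 bits
compressed_size = n_symbols * avg_code_len = 8541 * 2.13 = 18192.33 bits
ratio = original_size / compressed_size = 136656 / 18192.33 = 7.5117

Compression ratio = 7.5117


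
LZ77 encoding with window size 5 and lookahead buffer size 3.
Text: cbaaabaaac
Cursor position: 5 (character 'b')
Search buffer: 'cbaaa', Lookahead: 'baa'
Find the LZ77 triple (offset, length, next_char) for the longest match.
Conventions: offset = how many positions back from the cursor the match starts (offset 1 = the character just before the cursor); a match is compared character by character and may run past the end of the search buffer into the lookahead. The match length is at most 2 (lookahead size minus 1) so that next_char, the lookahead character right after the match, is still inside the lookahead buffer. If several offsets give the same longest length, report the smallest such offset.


Try each offset into the search buffer:
  offset=1 (pos 4, char 'a'): match length 0
  offset=2 (pos 3, char 'a'): match length 0
  offset=3 (pos 2, char 'a'): match length 0
  offset=4 (pos 1, char 'b'): match length 2
  offset=5 (pos 0, char 'c'): match length 0
Longest match has length 2 at offset 4.
next_char = character at position 5 + 2 = 7 -> 'a'

Best match: offset=4, length=2 (matching 'ba' starting at position 1)
LZ77 triple: (4, 2, 'a')


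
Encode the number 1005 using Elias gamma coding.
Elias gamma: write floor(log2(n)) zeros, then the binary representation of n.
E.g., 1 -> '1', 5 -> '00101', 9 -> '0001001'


num_bits = floor(log2(1005)) + 1 = 10
leading_zeros = num_bits - 1 = 9
binary(1005) = 1111101101

Elias gamma(1005) = '000000000' + '1111101101' = 0000000001111101101 (19 bits)


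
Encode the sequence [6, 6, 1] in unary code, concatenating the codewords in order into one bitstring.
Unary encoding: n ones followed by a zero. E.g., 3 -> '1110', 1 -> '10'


Encode each number as n ones followed by a terminating 0:
  6 -> 1111110 (7 bits)
  6 -> 1111110 (7 bits)
  1 -> 10 (2 bits)
Total length = 7 + 7 + 2 = 16 bits.

Unary([6, 6, 1]) = 1111110111111010 (16 bits)


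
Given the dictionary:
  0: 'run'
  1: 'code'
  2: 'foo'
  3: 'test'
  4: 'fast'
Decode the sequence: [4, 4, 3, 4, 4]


Look up each index in the dictionary:
  4 -> 'fast'
  4 -> 'fast'
  3 -> 'test'
  4 -> 'fast'
  4 -> 'fast'

Decoded: "fast fast test fast fast"


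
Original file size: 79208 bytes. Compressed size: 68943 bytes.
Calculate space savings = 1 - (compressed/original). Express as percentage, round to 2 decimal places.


ratio = compressed/original = 68943/79208 = 0.870405
savings = 1 - ratio = 1 - 0.870405 = 0.129595
as a percentage: 0.129595 * 100 = 12.96%

Space savings = 1 - 68943/79208 = 12.96%


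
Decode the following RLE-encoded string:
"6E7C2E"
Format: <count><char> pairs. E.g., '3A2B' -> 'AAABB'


Expanding each <count><char> pair:
  6E -> 'EEEEEE'
  7C -> 'CCCCCCC'
  2E -> 'EE'

Decoded = EEEEEECCCCCCCEE


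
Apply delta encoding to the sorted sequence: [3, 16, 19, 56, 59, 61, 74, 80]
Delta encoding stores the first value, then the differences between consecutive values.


First value: 3
Deltas:
  16 - 3 = 13
  19 - 16 = 3
  56 - 19 = 37
  59 - 56 = 3
  61 - 59 = 2
  74 - 61 = 13
  80 - 74 = 6


Delta encoded: [3, 13, 3, 37, 3, 2, 13, 6]


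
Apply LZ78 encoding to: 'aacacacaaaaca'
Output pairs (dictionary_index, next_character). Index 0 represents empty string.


LZ78 encoding steps:
Dictionary: {0: ''}
Step 1: w='' (idx 0), next='a' -> output (0, 'a'), add 'a' as idx 1
Step 2: w='a' (idx 1), next='c' -> output (1, 'c'), add 'ac' as idx 2
Step 3: w='ac' (idx 2), next='a' -> output (2, 'a'), add 'aca' as idx 3
Step 4: w='' (idx 0), next='c' -> output (0, 'c'), add 'c' as idx 4
Step 5: w='a' (idx 1), next='a' -> output (1, 'a'), add 'aa' as idx 5
Step 6: w='aa' (idx 5), next='c' -> output (5, 'c'), add 'aac' as idx 6
Step 7: w='a' (idx 1), end of input -> output (1, '')


Encoded: [(0, 'a'), (1, 'c'), (2, 'a'), (0, 'c'), (1, 'a'), (5, 'c'), (1, '')]


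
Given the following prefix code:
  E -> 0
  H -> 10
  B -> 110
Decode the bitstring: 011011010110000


Decoding step by step:
Bits 0 -> E
Bits 110 -> B
Bits 110 -> B
Bits 10 -> H
Bits 110 -> B
Bits 0 -> E
Bits 0 -> E
Bits 0 -> E


Decoded message: EBBHBEEE


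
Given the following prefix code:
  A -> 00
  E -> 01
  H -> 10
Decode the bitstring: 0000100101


Decoding step by step:
Bits 00 -> A
Bits 00 -> A
Bits 10 -> H
Bits 01 -> E
Bits 01 -> E


Decoded message: AAHEE


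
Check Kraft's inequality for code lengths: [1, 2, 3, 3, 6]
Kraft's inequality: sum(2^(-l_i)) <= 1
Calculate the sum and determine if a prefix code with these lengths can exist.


Sum = 2^(-1) + 2^(-2) + 2^(-3) + 2^(-3) + 2^(-6)
    = 0.5 + 0.25 + 0.125 + 0.125 + 0.015625
    = 65/64 = 1.015625
Since 1.015625 > 1, Kraft's inequality is NOT satisfied.
A prefix code with these lengths CANNOT exist.

Kraft sum = 1.015625. Not satisfied.


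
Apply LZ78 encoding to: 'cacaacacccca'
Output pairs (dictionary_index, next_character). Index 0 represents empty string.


LZ78 encoding steps:
Dictionary: {0: ''}
Step 1: w='' (idx 0), next='c' -> output (0, 'c'), add 'c' as idx 1
Step 2: w='' (idx 0), next='a' -> output (0, 'a'), add 'a' as idx 2
Step 3: w='c' (idx 1), next='a' -> output (1, 'a'), add 'ca' as idx 3
Step 4: w='a' (idx 2), next='c' -> output (2, 'c'), add 'ac' as idx 4
Step 5: w='ac' (idx 4), next='c' -> output (4, 'c'), add 'acc' as idx 5
Step 6: w='c' (idx 1), next='c' -> output (1, 'c'), add 'cc' as idx 6
Step 7: w='a' (idx 2), end of input -> output (2, '')


Encoded: [(0, 'c'), (0, 'a'), (1, 'a'), (2, 'c'), (4, 'c'), (1, 'c'), (2, '')]


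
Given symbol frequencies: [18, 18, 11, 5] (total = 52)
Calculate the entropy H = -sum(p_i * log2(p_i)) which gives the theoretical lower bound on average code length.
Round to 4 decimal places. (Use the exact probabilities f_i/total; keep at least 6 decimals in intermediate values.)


Per-symbol terms -p_i * log2(p_i) with p_i = f_i/52:
  p = 18/52 = 0.346154: log2(p) = -1.530515, -p*log2(p) = 0.529794
  p = 18/52 = 0.346154: log2(p) = -1.530515, -p*log2(p) = 0.529794
  p = 11/52 = 0.211538: log2(p) = -2.241008, -p*log2(p) = 0.474059
  p = 5/52 = 0.096154: log2(p) = -3.378512, -p*log2(p) = 0.324857
H = 0.529794 + 0.529794 + 0.474059 + 0.324857 = 1.858504

H = 1.8585 bits/symbol


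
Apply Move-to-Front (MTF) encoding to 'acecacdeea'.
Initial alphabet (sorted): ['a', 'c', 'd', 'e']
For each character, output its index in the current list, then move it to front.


MTF encoding:
'a': index 0 in ['a', 'c', 'd', 'e'] -> ['a', 'c', 'd', 'e']
'c': index 1 in ['a', 'c', 'd', 'e'] -> ['c', 'a', 'd', 'e']
'e': index 3 in ['c', 'a', 'd', 'e'] -> ['e', 'c', 'a', 'd']
'c': index 1 in ['e', 'c', 'a', 'd'] -> ['c', 'e', 'a', 'd']
'a': index 2 in ['c', 'e', 'a', 'd'] -> ['a', 'c', 'e', 'd']
'c': index 1 in ['a', 'c', 'e', 'd'] -> ['c', 'a', 'e', 'd']
'd': index 3 in ['c', 'a', 'e', 'd'] -> ['d', 'c', 'a', 'e']
'e': index 3 in ['d', 'c', 'a', 'e'] -> ['e', 'd', 'c', 'a']
'e': index 0 in ['e', 'd', 'c', 'a'] -> ['e', 'd', 'c', 'a']
'a': index 3 in ['e', 'd', 'c', 'a'] -> ['a', 'e', 'd', 'c']


Output: [0, 1, 3, 1, 2, 1, 3, 3, 0, 3]


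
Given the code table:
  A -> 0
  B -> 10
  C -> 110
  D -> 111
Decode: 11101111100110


Decoding:
111 -> D
0 -> A
111 -> D
110 -> C
0 -> A
110 -> C


Result: DADCAC


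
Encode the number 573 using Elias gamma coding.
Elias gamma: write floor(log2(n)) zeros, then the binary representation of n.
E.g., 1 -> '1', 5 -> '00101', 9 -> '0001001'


num_bits = floor(log2(573)) + 1 = 10
leading_zeros = num_bits - 1 = 9
binary(573) = 1000111101

Elias gamma(573) = '000000000' + '1000111101' = 0000000001000111101 (19 bits)


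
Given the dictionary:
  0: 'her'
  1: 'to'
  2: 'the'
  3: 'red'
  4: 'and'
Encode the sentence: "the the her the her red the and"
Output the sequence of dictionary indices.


Look up each word in the dictionary:
  'the' -> 2
  'the' -> 2
  'her' -> 0
  'the' -> 2
  'her' -> 0
  'red' -> 3
  'the' -> 2
  'and' -> 4

Encoded: [2, 2, 0, 2, 0, 3, 2, 4]


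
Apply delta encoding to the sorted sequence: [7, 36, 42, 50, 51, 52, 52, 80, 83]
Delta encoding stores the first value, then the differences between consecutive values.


First value: 7
Deltas:
  36 - 7 = 29
  42 - 36 = 6
  50 - 42 = 8
  51 - 50 = 1
  52 - 51 = 1
  52 - 52 = 0
  80 - 52 = 28
  83 - 80 = 3


Delta encoded: [7, 29, 6, 8, 1, 1, 0, 28, 3]


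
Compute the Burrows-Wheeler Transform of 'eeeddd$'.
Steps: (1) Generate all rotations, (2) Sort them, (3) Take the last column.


Rotations (sorted):
  0: $eeeddd -> last char: d
  1: d$eeedd -> last char: d
  2: dd$eeed -> last char: d
  3: ddd$eee -> last char: e
  4: eddd$ee -> last char: e
  5: eeddd$e -> last char: e
  6: eeeddd$ -> last char: $


BWT = dddeee$


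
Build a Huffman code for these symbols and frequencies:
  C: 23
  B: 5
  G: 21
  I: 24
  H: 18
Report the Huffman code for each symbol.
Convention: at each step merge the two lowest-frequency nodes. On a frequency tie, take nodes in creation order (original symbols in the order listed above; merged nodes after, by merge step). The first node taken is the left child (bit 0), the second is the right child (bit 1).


Huffman tree construction:
Step 1: Merge B(5) + H(18) = 23
Step 2: Merge G(21) + C(23) = 44
Step 3: Merge (B+H)(23) + I(24) = 47
Step 4: Merge (G+C)(44) + ((B+H)+I)(47) = 91
Read each symbol's code off the tree from the root (left child = 0, right child = 1).

Codes:
  C: 01 (length 2)
  B: 100 (length 3)
  G: 00 (length 2)
  I: 11 (length 2)
  H: 101 (length 3)
Average code length: 205/91 = 2.2527 bits/symbol


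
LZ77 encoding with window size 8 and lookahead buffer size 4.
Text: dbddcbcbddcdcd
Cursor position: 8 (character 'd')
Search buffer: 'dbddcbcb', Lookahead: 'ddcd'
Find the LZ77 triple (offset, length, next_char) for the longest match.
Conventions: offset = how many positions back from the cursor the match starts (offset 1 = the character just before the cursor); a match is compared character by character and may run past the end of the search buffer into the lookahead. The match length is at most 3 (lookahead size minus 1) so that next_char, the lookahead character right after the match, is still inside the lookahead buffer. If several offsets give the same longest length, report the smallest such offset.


Try each offset into the search buffer:
  offset=1 (pos 7, char 'b'): match length 0
  offset=2 (pos 6, char 'c'): match length 0
  offset=3 (pos 5, char 'b'): match length 0
  offset=4 (pos 4, char 'c'): match length 0
  offset=5 (pos 3, char 'd'): match length 1
  offset=6 (pos 2, char 'd'): match length 3
  offset=7 (pos 1, char 'b'): match length 0
  offset=8 (pos 0, char 'd'): match length 1
Longest match has length 3 at offset 6.
next_char = character at position 8 + 3 = 11 -> 'd'

Best match: offset=6, length=3 (matching 'ddc' starting at position 2)
LZ77 triple: (6, 3, 'd')


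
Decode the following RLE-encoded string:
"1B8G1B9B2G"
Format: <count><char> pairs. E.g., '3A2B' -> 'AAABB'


Expanding each <count><char> pair:
  1B -> 'B'
  8G -> 'GGGGGGGG'
  1B -> 'B'
  9B -> 'BBBBBBBBB'
  2G -> 'GG'

Decoded = BGGGGGGGGBBBBBBBBBBGG


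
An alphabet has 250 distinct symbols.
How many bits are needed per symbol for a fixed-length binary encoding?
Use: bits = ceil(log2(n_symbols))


log2(250) = 7.9658
Bracket: 2^7 = 128 < 250 <= 2^8 = 256
So ceil(log2(250)) = 8

bits = ceil(log2(250)) = ceil(7.9658) = 8 bits


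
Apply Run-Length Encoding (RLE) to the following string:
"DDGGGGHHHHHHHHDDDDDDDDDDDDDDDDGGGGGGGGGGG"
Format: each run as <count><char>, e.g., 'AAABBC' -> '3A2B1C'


Scanning runs left to right:
  i=0: run of 'D' x 2 -> '2D'
  i=2: run of 'G' x 4 -> '4G'
  i=6: run of 'H' x 8 -> '8H'
  i=14: run of 'D' x 16 -> '16D'
  i=30: run of 'G' x 11 -> '11G'

RLE = 2D4G8H16D11G


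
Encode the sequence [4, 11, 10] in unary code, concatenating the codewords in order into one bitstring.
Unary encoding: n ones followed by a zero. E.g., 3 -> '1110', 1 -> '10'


Encode each number as n ones followed by a terminating 0:
  4 -> 11110 (5 bits)
  11 -> 111111111110 (12 bits)
  10 -> 11111111110 (11 bits)
Total length = 5 + 12 + 11 = 28 bits.

Unary([4, 11, 10]) = 1111011111111111011111111110 (28 bits)


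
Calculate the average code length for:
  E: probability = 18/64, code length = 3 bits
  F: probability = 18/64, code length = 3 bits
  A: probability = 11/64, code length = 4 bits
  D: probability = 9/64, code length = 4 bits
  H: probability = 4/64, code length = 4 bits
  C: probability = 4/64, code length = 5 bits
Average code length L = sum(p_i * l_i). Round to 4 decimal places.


Weighted contributions p_i * l_i:
  E: (18/64) * 3 = 54/64
  F: (18/64) * 3 = 54/64
  A: (11/64) * 4 = 44/64
  D: (9/64) * 4 = 36/64
  H: (4/64) * 4 = 16/64
  C: (4/64) * 5 = 20/64
Sum = (54 + 54 + 44 + 36 + 16 + 20)/64 = 224/64

L = 224/64 = 3.5000 bits/symbol


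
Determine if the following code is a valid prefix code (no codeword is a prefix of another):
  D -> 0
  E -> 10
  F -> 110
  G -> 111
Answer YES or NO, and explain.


Checking each pair (does one codeword prefix another?):
  D='0' vs E='10': no prefix
  D='0' vs F='110': no prefix
  D='0' vs G='111': no prefix
  E='10' vs D='0': no prefix
  E='10' vs F='110': no prefix
  E='10' vs G='111': no prefix
  F='110' vs D='0': no prefix
  F='110' vs E='10': no prefix
  F='110' vs G='111': no prefix
  G='111' vs D='0': no prefix
  G='111' vs E='10': no prefix
  G='111' vs F='110': no prefix
No violation found over all pairs.

YES -- this is a valid prefix code. No codeword is a prefix of any other codeword.


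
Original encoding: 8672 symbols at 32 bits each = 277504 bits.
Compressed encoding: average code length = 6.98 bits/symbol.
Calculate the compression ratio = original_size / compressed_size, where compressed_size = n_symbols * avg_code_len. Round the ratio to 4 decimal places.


original_size = n_symbols * orig_bits = 8672 * 32 = 277504 bits
compressed_size = n_symbols * avg_code_len = 8672 * 6.98 = 60530.56 bits
ratio = original_size / compressed_size = 277504 / 60530.56 = 4.5845

Compression ratio = 4.5845


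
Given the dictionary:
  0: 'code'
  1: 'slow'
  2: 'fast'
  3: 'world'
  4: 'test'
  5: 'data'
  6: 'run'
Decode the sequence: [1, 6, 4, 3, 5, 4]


Look up each index in the dictionary:
  1 -> 'slow'
  6 -> 'run'
  4 -> 'test'
  3 -> 'world'
  5 -> 'data'
  4 -> 'test'

Decoded: "slow run test world data test"


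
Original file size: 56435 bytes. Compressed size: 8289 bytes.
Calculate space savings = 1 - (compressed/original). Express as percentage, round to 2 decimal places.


ratio = compressed/original = 8289/56435 = 0.146877
savings = 1 - ratio = 1 - 0.146877 = 0.853123
as a percentage: 0.853123 * 100 = 85.31%

Space savings = 1 - 8289/56435 = 85.31%


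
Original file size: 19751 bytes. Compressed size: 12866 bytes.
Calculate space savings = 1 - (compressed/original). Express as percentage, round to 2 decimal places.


ratio = compressed/original = 12866/19751 = 0.65141
savings = 1 - ratio = 1 - 0.65141 = 0.34859
as a percentage: 0.34859 * 100 = 34.86%

Space savings = 1 - 12866/19751 = 34.86%


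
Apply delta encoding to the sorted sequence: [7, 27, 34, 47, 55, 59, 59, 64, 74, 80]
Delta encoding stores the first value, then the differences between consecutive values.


First value: 7
Deltas:
  27 - 7 = 20
  34 - 27 = 7
  47 - 34 = 13
  55 - 47 = 8
  59 - 55 = 4
  59 - 59 = 0
  64 - 59 = 5
  74 - 64 = 10
  80 - 74 = 6


Delta encoded: [7, 20, 7, 13, 8, 4, 0, 5, 10, 6]


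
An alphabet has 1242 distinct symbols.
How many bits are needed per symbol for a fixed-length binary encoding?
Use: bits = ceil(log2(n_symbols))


log2(1242) = 10.2784
Bracket: 2^10 = 1024 < 1242 <= 2^11 = 2048
So ceil(log2(1242)) = 11

bits = ceil(log2(1242)) = ceil(10.2784) = 11 bits


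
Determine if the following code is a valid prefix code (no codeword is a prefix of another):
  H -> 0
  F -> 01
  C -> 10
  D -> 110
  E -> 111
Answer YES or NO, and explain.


Checking each pair (does one codeword prefix another?):
  H='0' vs F='01': prefix -- VIOLATION

NO -- this is NOT a valid prefix code. H (0) is a prefix of F (01).


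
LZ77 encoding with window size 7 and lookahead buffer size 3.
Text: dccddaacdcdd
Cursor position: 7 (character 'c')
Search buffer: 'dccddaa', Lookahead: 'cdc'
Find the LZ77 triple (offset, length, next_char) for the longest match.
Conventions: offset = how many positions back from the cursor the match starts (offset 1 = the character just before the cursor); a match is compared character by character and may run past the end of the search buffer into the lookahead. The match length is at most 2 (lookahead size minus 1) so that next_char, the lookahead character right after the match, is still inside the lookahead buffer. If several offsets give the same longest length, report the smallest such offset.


Try each offset into the search buffer:
  offset=1 (pos 6, char 'a'): match length 0
  offset=2 (pos 5, char 'a'): match length 0
  offset=3 (pos 4, char 'd'): match length 0
  offset=4 (pos 3, char 'd'): match length 0
  offset=5 (pos 2, char 'c'): match length 2
  offset=6 (pos 1, char 'c'): match length 1
  offset=7 (pos 0, char 'd'): match length 0
Longest match has length 2 at offset 5.
next_char = character at position 7 + 2 = 9 -> 'c'

Best match: offset=5, length=2 (matching 'cd' starting at position 2)
LZ77 triple: (5, 2, 'c')


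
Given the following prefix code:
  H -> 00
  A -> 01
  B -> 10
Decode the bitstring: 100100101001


Decoding step by step:
Bits 10 -> B
Bits 01 -> A
Bits 00 -> H
Bits 10 -> B
Bits 10 -> B
Bits 01 -> A


Decoded message: BAHBBA


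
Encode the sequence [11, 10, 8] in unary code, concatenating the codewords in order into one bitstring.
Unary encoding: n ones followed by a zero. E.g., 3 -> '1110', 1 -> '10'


Encode each number as n ones followed by a terminating 0:
  11 -> 111111111110 (12 bits)
  10 -> 11111111110 (11 bits)
  8 -> 111111110 (9 bits)
Total length = 12 + 11 + 9 = 32 bits.

Unary([11, 10, 8]) = 11111111111011111111110111111110 (32 bits)


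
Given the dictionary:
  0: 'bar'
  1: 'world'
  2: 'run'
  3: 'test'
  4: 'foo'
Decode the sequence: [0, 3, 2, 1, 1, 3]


Look up each index in the dictionary:
  0 -> 'bar'
  3 -> 'test'
  2 -> 'run'
  1 -> 'world'
  1 -> 'world'
  3 -> 'test'

Decoded: "bar test run world world test"


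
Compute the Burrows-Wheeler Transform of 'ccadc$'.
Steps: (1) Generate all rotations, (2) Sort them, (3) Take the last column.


Rotations (sorted):
  0: $ccadc -> last char: c
  1: adc$cc -> last char: c
  2: c$ccad -> last char: d
  3: cadc$c -> last char: c
  4: ccadc$ -> last char: $
  5: dc$cca -> last char: a


BWT = ccdc$a


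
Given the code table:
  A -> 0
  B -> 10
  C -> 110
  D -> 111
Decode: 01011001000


Decoding:
0 -> A
10 -> B
110 -> C
0 -> A
10 -> B
0 -> A
0 -> A


Result: ABCABAA


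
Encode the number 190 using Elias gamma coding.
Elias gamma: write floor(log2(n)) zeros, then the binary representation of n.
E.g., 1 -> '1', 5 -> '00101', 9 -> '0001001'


num_bits = floor(log2(190)) + 1 = 8
leading_zeros = num_bits - 1 = 7
binary(190) = 10111110

Elias gamma(190) = '0000000' + '10111110' = 000000010111110 (15 bits)


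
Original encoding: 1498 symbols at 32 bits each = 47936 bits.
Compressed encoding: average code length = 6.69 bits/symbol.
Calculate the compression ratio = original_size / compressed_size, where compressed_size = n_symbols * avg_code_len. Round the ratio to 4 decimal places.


original_size = n_symbols * orig_bits = 1498 * 32 = 47936 bits
compressed_size = n_symbols * avg_code_len = 1498 * 6.69 = 10021.62 bits
ratio = original_size / compressed_size = 47936 / 10021.62 = 4.7833

Compression ratio = 4.7833


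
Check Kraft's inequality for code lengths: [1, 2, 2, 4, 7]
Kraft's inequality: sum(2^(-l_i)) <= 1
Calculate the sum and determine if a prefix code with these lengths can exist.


Sum = 2^(-1) + 2^(-2) + 2^(-2) + 2^(-4) + 2^(-7)
    = 0.5 + 0.25 + 0.25 + 0.0625 + 0.0078125
    = 137/128 = 1.0703125
Since 1.0703125 > 1, Kraft's inequality is NOT satisfied.
A prefix code with these lengths CANNOT exist.

Kraft sum = 1.0703125. Not satisfied.


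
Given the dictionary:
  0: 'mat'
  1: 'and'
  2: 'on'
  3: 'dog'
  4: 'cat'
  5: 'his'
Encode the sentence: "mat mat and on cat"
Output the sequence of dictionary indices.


Look up each word in the dictionary:
  'mat' -> 0
  'mat' -> 0
  'and' -> 1
  'on' -> 2
  'cat' -> 4

Encoded: [0, 0, 1, 2, 4]


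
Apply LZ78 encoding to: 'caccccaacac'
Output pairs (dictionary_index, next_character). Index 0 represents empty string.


LZ78 encoding steps:
Dictionary: {0: ''}
Step 1: w='' (idx 0), next='c' -> output (0, 'c'), add 'c' as idx 1
Step 2: w='' (idx 0), next='a' -> output (0, 'a'), add 'a' as idx 2
Step 3: w='c' (idx 1), next='c' -> output (1, 'c'), add 'cc' as idx 3
Step 4: w='cc' (idx 3), next='a' -> output (3, 'a'), add 'cca' as idx 4
Step 5: w='a' (idx 2), next='c' -> output (2, 'c'), add 'ac' as idx 5
Step 6: w='ac' (idx 5), end of input -> output (5, '')


Encoded: [(0, 'c'), (0, 'a'), (1, 'c'), (3, 'a'), (2, 'c'), (5, '')]


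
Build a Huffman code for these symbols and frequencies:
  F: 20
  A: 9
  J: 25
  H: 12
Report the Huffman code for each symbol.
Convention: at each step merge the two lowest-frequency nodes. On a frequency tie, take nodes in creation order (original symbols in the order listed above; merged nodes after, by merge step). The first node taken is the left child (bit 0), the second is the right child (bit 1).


Huffman tree construction:
Step 1: Merge A(9) + H(12) = 21
Step 2: Merge F(20) + (A+H)(21) = 41
Step 3: Merge J(25) + (F+(A+H))(41) = 66
Read each symbol's code off the tree from the root (left child = 0, right child = 1).

Codes:
  F: 10 (length 2)
  A: 110 (length 3)
  J: 0 (length 1)
  H: 111 (length 3)
Average code length: 128/66 = 1.9394 bits/symbol


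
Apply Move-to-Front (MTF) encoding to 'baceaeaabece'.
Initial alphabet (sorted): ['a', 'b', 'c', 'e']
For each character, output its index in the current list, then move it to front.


MTF encoding:
'b': index 1 in ['a', 'b', 'c', 'e'] -> ['b', 'a', 'c', 'e']
'a': index 1 in ['b', 'a', 'c', 'e'] -> ['a', 'b', 'c', 'e']
'c': index 2 in ['a', 'b', 'c', 'e'] -> ['c', 'a', 'b', 'e']
'e': index 3 in ['c', 'a', 'b', 'e'] -> ['e', 'c', 'a', 'b']
'a': index 2 in ['e', 'c', 'a', 'b'] -> ['a', 'e', 'c', 'b']
'e': index 1 in ['a', 'e', 'c', 'b'] -> ['e', 'a', 'c', 'b']
'a': index 1 in ['e', 'a', 'c', 'b'] -> ['a', 'e', 'c', 'b']
'a': index 0 in ['a', 'e', 'c', 'b'] -> ['a', 'e', 'c', 'b']
'b': index 3 in ['a', 'e', 'c', 'b'] -> ['b', 'a', 'e', 'c']
'e': index 2 in ['b', 'a', 'e', 'c'] -> ['e', 'b', 'a', 'c']
'c': index 3 in ['e', 'b', 'a', 'c'] -> ['c', 'e', 'b', 'a']
'e': index 1 in ['c', 'e', 'b', 'a'] -> ['e', 'c', 'b', 'a']


Output: [1, 1, 2, 3, 2, 1, 1, 0, 3, 2, 3, 1]


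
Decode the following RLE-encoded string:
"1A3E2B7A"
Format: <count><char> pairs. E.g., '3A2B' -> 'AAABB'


Expanding each <count><char> pair:
  1A -> 'A'
  3E -> 'EEE'
  2B -> 'BB'
  7A -> 'AAAAAAA'

Decoded = AEEEBBAAAAAAA


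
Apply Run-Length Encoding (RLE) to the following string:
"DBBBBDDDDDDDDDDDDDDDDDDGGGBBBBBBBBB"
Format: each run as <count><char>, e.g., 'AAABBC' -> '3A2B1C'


Scanning runs left to right:
  i=0: run of 'D' x 1 -> '1D'
  i=1: run of 'B' x 4 -> '4B'
  i=5: run of 'D' x 18 -> '18D'
  i=23: run of 'G' x 3 -> '3G'
  i=26: run of 'B' x 9 -> '9B'

RLE = 1D4B18D3G9B


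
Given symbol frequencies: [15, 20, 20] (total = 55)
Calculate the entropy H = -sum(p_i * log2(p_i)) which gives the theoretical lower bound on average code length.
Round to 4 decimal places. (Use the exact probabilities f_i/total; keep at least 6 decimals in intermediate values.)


Per-symbol terms -p_i * log2(p_i) with p_i = f_i/55:
  p = 15/55 = 0.272727: log2(p) = -1.874469, -p*log2(p) = 0.511219
  p = 20/55 = 0.363636: log2(p) = -1.459432, -p*log2(p) = 0.530702
  p = 20/55 = 0.363636: log2(p) = -1.459432, -p*log2(p) = 0.530702
H = 0.511219 + 0.530702 + 0.530702 = 1.572623

H = 1.5726 bits/symbol


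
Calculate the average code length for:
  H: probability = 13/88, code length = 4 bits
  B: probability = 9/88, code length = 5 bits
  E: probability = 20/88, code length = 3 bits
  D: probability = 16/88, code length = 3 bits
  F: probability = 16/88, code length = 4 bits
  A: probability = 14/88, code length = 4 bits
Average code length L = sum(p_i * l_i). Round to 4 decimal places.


Weighted contributions p_i * l_i:
  H: (13/88) * 4 = 52/88
  B: (9/88) * 5 = 45/88
  E: (20/88) * 3 = 60/88
  D: (16/88) * 3 = 48/88
  F: (16/88) * 4 = 64/88
  A: (14/88) * 4 = 56/88
Sum = (52 + 45 + 60 + 48 + 64 + 56)/88 = 325/88

L = 325/88 = 3.6932 bits/symbol


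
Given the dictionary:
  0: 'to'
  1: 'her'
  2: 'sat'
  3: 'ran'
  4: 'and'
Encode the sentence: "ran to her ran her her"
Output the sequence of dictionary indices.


Look up each word in the dictionary:
  'ran' -> 3
  'to' -> 0
  'her' -> 1
  'ran' -> 3
  'her' -> 1
  'her' -> 1

Encoded: [3, 0, 1, 3, 1, 1]


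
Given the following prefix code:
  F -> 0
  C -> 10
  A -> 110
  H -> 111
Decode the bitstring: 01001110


Decoding step by step:
Bits 0 -> F
Bits 10 -> C
Bits 0 -> F
Bits 111 -> H
Bits 0 -> F


Decoded message: FCFHF


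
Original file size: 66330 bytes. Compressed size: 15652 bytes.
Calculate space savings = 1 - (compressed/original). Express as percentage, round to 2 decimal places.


ratio = compressed/original = 15652/66330 = 0.235972
savings = 1 - ratio = 1 - 0.235972 = 0.764028
as a percentage: 0.764028 * 100 = 76.4%

Space savings = 1 - 15652/66330 = 76.4%


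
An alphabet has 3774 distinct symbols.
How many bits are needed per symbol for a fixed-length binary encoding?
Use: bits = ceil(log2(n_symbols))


log2(3774) = 11.8819
Bracket: 2^11 = 2048 < 3774 <= 2^12 = 4096
So ceil(log2(3774)) = 12

bits = ceil(log2(3774)) = ceil(11.8819) = 12 bits


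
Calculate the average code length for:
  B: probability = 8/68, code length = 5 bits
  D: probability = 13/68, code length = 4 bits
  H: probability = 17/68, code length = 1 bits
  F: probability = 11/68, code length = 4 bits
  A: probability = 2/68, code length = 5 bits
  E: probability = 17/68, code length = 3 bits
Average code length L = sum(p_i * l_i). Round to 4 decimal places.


Weighted contributions p_i * l_i:
  B: (8/68) * 5 = 40/68
  D: (13/68) * 4 = 52/68
  H: (17/68) * 1 = 17/68
  F: (11/68) * 4 = 44/68
  A: (2/68) * 5 = 10/68
  E: (17/68) * 3 = 51/68
Sum = (40 + 52 + 17 + 44 + 10 + 51)/68 = 214/68

L = 214/68 = 3.1471 bits/symbol


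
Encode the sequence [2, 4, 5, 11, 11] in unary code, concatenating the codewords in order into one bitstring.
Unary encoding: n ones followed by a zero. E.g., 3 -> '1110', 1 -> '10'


Encode each number as n ones followed by a terminating 0:
  2 -> 110 (3 bits)
  4 -> 11110 (5 bits)
  5 -> 111110 (6 bits)
  11 -> 111111111110 (12 bits)
  11 -> 111111111110 (12 bits)
Total length = 3 + 5 + 6 + 12 + 12 = 38 bits.

Unary([2, 4, 5, 11, 11]) = 11011110111110111111111110111111111110 (38 bits)


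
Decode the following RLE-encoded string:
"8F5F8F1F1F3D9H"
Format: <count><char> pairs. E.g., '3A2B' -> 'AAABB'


Expanding each <count><char> pair:
  8F -> 'FFFFFFFF'
  5F -> 'FFFFF'
  8F -> 'FFFFFFFF'
  1F -> 'F'
  1F -> 'F'
  3D -> 'DDD'
  9H -> 'HHHHHHHHH'

Decoded = FFFFFFFFFFFFFFFFFFFFFFFDDDHHHHHHHHH


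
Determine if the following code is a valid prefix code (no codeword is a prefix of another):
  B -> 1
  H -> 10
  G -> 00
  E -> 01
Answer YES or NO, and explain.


Checking each pair (does one codeword prefix another?):
  B='1' vs H='10': prefix -- VIOLATION

NO -- this is NOT a valid prefix code. B (1) is a prefix of H (10).


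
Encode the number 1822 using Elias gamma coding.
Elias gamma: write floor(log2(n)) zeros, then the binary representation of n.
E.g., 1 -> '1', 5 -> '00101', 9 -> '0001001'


num_bits = floor(log2(1822)) + 1 = 11
leading_zeros = num_bits - 1 = 10
binary(1822) = 11100011110

Elias gamma(1822) = '0000000000' + '11100011110' = 000000000011100011110 (21 bits)


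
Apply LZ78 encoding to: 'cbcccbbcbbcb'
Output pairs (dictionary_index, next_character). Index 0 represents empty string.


LZ78 encoding steps:
Dictionary: {0: ''}
Step 1: w='' (idx 0), next='c' -> output (0, 'c'), add 'c' as idx 1
Step 2: w='' (idx 0), next='b' -> output (0, 'b'), add 'b' as idx 2
Step 3: w='c' (idx 1), next='c' -> output (1, 'c'), add 'cc' as idx 3
Step 4: w='c' (idx 1), next='b' -> output (1, 'b'), add 'cb' as idx 4
Step 5: w='b' (idx 2), next='c' -> output (2, 'c'), add 'bc' as idx 5
Step 6: w='b' (idx 2), next='b' -> output (2, 'b'), add 'bb' as idx 6
Step 7: w='cb' (idx 4), end of input -> output (4, '')


Encoded: [(0, 'c'), (0, 'b'), (1, 'c'), (1, 'b'), (2, 'c'), (2, 'b'), (4, '')]


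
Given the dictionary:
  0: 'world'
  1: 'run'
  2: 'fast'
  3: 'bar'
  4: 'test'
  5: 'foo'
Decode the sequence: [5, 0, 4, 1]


Look up each index in the dictionary:
  5 -> 'foo'
  0 -> 'world'
  4 -> 'test'
  1 -> 'run'

Decoded: "foo world test run"


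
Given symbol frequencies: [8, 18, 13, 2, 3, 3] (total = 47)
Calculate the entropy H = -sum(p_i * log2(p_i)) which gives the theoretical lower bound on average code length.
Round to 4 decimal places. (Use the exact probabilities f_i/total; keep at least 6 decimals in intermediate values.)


Per-symbol terms -p_i * log2(p_i) with p_i = f_i/47:
  p = 8/47 = 0.170213: log2(p) = -2.554589, -p*log2(p) = 0.434824
  p = 18/47 = 0.382979: log2(p) = -1.384664, -p*log2(p) = 0.530297
  p = 13/47 = 0.276596: log2(p) = -1.854149, -p*log2(p) = 0.512850
  p = 2/47 = 0.042553: log2(p) = -4.554589, -p*log2(p) = 0.193812
  p = 3/47 = 0.063830: log2(p) = -3.969626, -p*log2(p) = 0.253380
  p = 3/47 = 0.063830: log2(p) = -3.969626, -p*log2(p) = 0.253380
H = 0.434824 + 0.530297 + 0.512850 + 0.193812 + 0.253380 + 0.253380 = 2.178543

H = 2.1785 bits/symbol


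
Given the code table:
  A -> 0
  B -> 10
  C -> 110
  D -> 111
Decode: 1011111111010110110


Decoding:
10 -> B
111 -> D
111 -> D
110 -> C
10 -> B
110 -> C
110 -> C


Result: BDDCBCC


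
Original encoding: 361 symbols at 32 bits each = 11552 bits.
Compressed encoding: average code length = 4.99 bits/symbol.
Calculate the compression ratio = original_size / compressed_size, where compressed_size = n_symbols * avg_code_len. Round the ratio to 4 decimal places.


original_size = n_symbols * orig_bits = 361 * 32 = 11552 bits
compressed_size = n_symbols * avg_code_len = 361 * 4.99 = 1801.39 bits
ratio = original_size / compressed_size = 11552 / 1801.39 = 6.4128

Compression ratio = 6.4128


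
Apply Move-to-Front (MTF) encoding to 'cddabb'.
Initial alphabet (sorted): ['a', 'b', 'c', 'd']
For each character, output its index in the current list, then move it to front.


MTF encoding:
'c': index 2 in ['a', 'b', 'c', 'd'] -> ['c', 'a', 'b', 'd']
'd': index 3 in ['c', 'a', 'b', 'd'] -> ['d', 'c', 'a', 'b']
'd': index 0 in ['d', 'c', 'a', 'b'] -> ['d', 'c', 'a', 'b']
'a': index 2 in ['d', 'c', 'a', 'b'] -> ['a', 'd', 'c', 'b']
'b': index 3 in ['a', 'd', 'c', 'b'] -> ['b', 'a', 'd', 'c']
'b': index 0 in ['b', 'a', 'd', 'c'] -> ['b', 'a', 'd', 'c']


Output: [2, 3, 0, 2, 3, 0]


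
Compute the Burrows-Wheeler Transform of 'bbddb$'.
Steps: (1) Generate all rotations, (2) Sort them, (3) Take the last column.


Rotations (sorted):
  0: $bbddb -> last char: b
  1: b$bbdd -> last char: d
  2: bbddb$ -> last char: $
  3: bddb$b -> last char: b
  4: db$bbd -> last char: d
  5: ddb$bb -> last char: b


BWT = bd$bdb


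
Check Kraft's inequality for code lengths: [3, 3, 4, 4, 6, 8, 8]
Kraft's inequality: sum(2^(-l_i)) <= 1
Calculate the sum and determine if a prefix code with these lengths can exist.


Sum = 2^(-3) + 2^(-3) + 2^(-4) + 2^(-4) + 2^(-6) + 2^(-8) + 2^(-8)
    = 0.125 + 0.125 + 0.0625 + 0.0625 + 0.015625 + 0.00390625 + 0.00390625
    = 102/256 = 0.3984375
Since 0.3984375 <= 1, Kraft's inequality IS satisfied.
A prefix code with these lengths CAN exist.

Kraft sum = 0.3984375. Satisfied.


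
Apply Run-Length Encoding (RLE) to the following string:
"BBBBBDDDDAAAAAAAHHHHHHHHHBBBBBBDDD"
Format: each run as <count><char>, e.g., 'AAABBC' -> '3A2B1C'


Scanning runs left to right:
  i=0: run of 'B' x 5 -> '5B'
  i=5: run of 'D' x 4 -> '4D'
  i=9: run of 'A' x 7 -> '7A'
  i=16: run of 'H' x 9 -> '9H'
  i=25: run of 'B' x 6 -> '6B'
  i=31: run of 'D' x 3 -> '3D'

RLE = 5B4D7A9H6B3D


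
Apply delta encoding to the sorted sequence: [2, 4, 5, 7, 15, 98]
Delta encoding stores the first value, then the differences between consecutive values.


First value: 2
Deltas:
  4 - 2 = 2
  5 - 4 = 1
  7 - 5 = 2
  15 - 7 = 8
  98 - 15 = 83


Delta encoded: [2, 2, 1, 2, 8, 83]


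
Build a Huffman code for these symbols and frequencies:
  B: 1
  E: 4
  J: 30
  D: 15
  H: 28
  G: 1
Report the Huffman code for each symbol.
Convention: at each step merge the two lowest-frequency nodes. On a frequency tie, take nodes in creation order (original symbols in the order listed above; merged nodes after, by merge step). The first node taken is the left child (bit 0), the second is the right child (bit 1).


Huffman tree construction:
Step 1: Merge B(1) + G(1) = 2
Step 2: Merge (B+G)(2) + E(4) = 6
Step 3: Merge ((B+G)+E)(6) + D(15) = 21
Step 4: Merge (((B+G)+E)+D)(21) + H(28) = 49
Step 5: Merge J(30) + ((((B+G)+E)+D)+H)(49) = 79
Read each symbol's code off the tree from the root (left child = 0, right child = 1).

Codes:
  B: 10000 (length 5)
  E: 1001 (length 4)
  J: 0 (length 1)
  D: 101 (length 3)
  H: 11 (length 2)
  G: 10001 (length 5)
Average code length: 157/79 = 1.9873 bits/symbol


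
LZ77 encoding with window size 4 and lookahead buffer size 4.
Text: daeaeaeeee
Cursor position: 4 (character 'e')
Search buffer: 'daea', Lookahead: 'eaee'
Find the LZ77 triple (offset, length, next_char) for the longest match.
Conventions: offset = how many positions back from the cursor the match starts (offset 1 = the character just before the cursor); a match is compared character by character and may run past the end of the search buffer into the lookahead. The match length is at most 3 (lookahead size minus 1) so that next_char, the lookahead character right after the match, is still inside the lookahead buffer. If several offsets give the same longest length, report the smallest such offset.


Try each offset into the search buffer:
  offset=1 (pos 3, char 'a'): match length 0
  offset=2 (pos 2, char 'e'): match length 3
  offset=3 (pos 1, char 'a'): match length 0
  offset=4 (pos 0, char 'd'): match length 0
Longest match has length 3 at offset 2.
next_char = character at position 4 + 3 = 7 -> 'e'

Best match: offset=2, length=3 (matching 'eae' starting at position 2)
LZ77 triple: (2, 3, 'e')


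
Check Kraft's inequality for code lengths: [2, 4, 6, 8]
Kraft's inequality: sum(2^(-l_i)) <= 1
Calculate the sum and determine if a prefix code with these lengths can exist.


Sum = 2^(-2) + 2^(-4) + 2^(-6) + 2^(-8)
    = 0.25 + 0.0625 + 0.015625 + 0.00390625
    = 85/256 = 0.33203125
Since 0.33203125 <= 1, Kraft's inequality IS satisfied.
A prefix code with these lengths CAN exist.

Kraft sum = 0.33203125. Satisfied.


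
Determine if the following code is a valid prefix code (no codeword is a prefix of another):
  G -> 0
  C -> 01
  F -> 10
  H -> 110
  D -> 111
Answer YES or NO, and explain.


Checking each pair (does one codeword prefix another?):
  G='0' vs C='01': prefix -- VIOLATION

NO -- this is NOT a valid prefix code. G (0) is a prefix of C (01).


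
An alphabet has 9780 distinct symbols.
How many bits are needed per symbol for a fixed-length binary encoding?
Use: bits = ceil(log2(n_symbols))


log2(9780) = 13.2556
Bracket: 2^13 = 8192 < 9780 <= 2^14 = 16384
So ceil(log2(9780)) = 14

bits = ceil(log2(9780)) = ceil(13.2556) = 14 bits


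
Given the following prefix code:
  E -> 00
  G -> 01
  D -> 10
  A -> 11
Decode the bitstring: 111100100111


Decoding step by step:
Bits 11 -> A
Bits 11 -> A
Bits 00 -> E
Bits 10 -> D
Bits 01 -> G
Bits 11 -> A


Decoded message: AAEDGA


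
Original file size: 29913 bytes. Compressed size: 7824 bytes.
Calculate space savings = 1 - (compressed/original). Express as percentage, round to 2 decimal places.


ratio = compressed/original = 7824/29913 = 0.261559
savings = 1 - ratio = 1 - 0.261559 = 0.738441
as a percentage: 0.738441 * 100 = 73.84%

Space savings = 1 - 7824/29913 = 73.84%


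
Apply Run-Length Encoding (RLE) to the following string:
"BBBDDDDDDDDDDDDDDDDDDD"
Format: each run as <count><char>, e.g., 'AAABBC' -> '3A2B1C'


Scanning runs left to right:
  i=0: run of 'B' x 3 -> '3B'
  i=3: run of 'D' x 19 -> '19D'

RLE = 3B19D


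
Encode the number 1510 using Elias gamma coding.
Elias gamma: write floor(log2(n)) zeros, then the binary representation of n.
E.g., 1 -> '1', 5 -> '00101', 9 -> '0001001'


num_bits = floor(log2(1510)) + 1 = 11
leading_zeros = num_bits - 1 = 10
binary(1510) = 10111100110

Elias gamma(1510) = '0000000000' + '10111100110' = 000000000010111100110 (21 bits)


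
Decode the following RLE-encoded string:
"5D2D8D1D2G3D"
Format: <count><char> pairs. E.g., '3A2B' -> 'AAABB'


Expanding each <count><char> pair:
  5D -> 'DDDDD'
  2D -> 'DD'
  8D -> 'DDDDDDDD'
  1D -> 'D'
  2G -> 'GG'
  3D -> 'DDD'

Decoded = DDDDDDDDDDDDDDDDGGDDD
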